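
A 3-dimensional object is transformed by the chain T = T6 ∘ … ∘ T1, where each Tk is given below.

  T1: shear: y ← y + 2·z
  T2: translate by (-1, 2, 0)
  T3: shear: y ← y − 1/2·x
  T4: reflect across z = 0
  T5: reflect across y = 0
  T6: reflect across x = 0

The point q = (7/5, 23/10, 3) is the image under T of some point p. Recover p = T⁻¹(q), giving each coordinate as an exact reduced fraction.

T1 = [1 0 0 0; 0 1 2 0; 0 0 1 0; 0 0 0 1]
T2·T1 = [1 0 0 -1; 0 1 2 2; 0 0 1 0; 0 0 0 1]
T3·…·T1 = [1 0 0 -1; -1/2 1 2 5/2; 0 0 1 0; 0 0 0 1]
T4·…·T1 = [1 0 0 -1; -1/2 1 2 5/2; 0 0 -1 0; 0 0 0 1]
T5·…·T1 = [1 0 0 -1; 1/2 -1 -2 -5/2; 0 0 -1 0; 0 0 0 1]
T6·…·T1 = [-1 0 0 1; 1/2 -1 -2 -5/2; 0 0 -1 0; 0 0 0 1]
det M = -1; M⁻¹ = [-1 0 0 1; -1/2 -1 2 -2; 0 0 -1 0; 0 0 0 1]
M⁻¹ · (7/5, 23/10, 3)ᵀ = (-2/5, 1, -3)ᵀ

p = (-2/5, 1, -3)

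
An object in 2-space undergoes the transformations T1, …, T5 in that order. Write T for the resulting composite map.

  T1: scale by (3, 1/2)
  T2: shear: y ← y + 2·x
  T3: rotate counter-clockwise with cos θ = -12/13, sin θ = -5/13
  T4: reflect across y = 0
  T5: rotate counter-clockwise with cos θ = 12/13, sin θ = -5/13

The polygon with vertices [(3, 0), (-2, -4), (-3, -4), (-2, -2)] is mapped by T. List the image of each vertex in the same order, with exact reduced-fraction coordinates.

image vertices: (1089/169, 3222/169), (-966/169, -2386/169), (-1329/169, -3460/169), (-846/169, -2267/169)

T1 scale by (3, 1/2): (3, 0) → (9, 0); (-2, -4) → (-6, -2); (-3, -4) → (-9, -2); (-2, -2) → (-6, -1)
T2 shear: y ← y + 2·x: (9, 0) → (9, 18); (-6, -2) → (-6, -14); (-9, -2) → (-9, -20); (-6, -1) → (-6, -13)
T3 rotate counter-clockwise with cos θ = -12/13, sin θ = -5/13: (9, 18) → (-18/13, -261/13); (-6, -14) → (2/13, 198/13); (-9, -20) → (8/13, 285/13); (-6, -13) → (7/13, 186/13)
T4 reflect across y = 0: (-18/13, -261/13) → (-18/13, 261/13); (2/13, 198/13) → (2/13, -198/13); (8/13, 285/13) → (8/13, -285/13); (7/13, 186/13) → (7/13, -186/13)
T5 rotate counter-clockwise with cos θ = 12/13, sin θ = -5/13: (-18/13, 261/13) → (1089/169, 3222/169); (2/13, -198/13) → (-966/169, -2386/169); (8/13, -285/13) → (-1329/169, -3460/169); (7/13, -186/13) → (-846/169, -2267/169)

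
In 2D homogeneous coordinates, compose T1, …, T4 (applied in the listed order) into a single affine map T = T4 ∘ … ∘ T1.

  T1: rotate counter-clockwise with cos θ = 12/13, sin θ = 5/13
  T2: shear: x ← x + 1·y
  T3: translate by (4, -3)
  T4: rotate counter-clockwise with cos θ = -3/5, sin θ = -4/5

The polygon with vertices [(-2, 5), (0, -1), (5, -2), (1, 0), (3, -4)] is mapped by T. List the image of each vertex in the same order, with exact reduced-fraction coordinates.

image vertices: (-23/13, -49/13), (-339/65, -27/65), (-521/65, -378/65), (-343/65, -174/65), (-513/65, -84/65)

T1 rotate counter-clockwise with cos θ = 12/13, sin θ = 5/13: (-2, 5) → (-49/13, 50/13); (0, -1) → (5/13, -12/13); (5, -2) → (70/13, 1/13); (1, 0) → (12/13, 5/13); (3, -4) → (56/13, -33/13)
T2 shear: x ← x + 1·y: (-49/13, 50/13) → (1/13, 50/13); (5/13, -12/13) → (-7/13, -12/13); (70/13, 1/13) → (71/13, 1/13); (12/13, 5/13) → (17/13, 5/13); (56/13, -33/13) → (23/13, -33/13)
T3 translate by (4, -3): (1/13, 50/13) → (53/13, 11/13); (-7/13, -12/13) → (45/13, -51/13); (71/13, 1/13) → (123/13, -38/13); (17/13, 5/13) → (69/13, -34/13); (23/13, -33/13) → (75/13, -72/13)
T4 rotate counter-clockwise with cos θ = -3/5, sin θ = -4/5: (53/13, 11/13) → (-23/13, -49/13); (45/13, -51/13) → (-339/65, -27/65); (123/13, -38/13) → (-521/65, -378/65); (69/13, -34/13) → (-343/65, -174/65); (75/13, -72/13) → (-513/65, -84/65)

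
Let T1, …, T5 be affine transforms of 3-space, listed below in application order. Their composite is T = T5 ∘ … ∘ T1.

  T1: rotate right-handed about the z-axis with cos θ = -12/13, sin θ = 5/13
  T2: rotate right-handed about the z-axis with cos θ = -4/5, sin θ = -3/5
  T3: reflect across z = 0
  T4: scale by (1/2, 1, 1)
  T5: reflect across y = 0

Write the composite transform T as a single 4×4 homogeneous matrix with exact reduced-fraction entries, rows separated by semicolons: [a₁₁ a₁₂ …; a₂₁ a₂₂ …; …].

T1 = [-12/13 -5/13 0 0; 5/13 -12/13 0 0; 0 0 1 0; 0 0 0 1]
T2·T1 = [63/65 -16/65 0 0; 16/65 63/65 0 0; 0 0 1 0; 0 0 0 1]
T3·…·T1 = [63/65 -16/65 0 0; 16/65 63/65 0 0; 0 0 -1 0; 0 0 0 1]
T4·…·T1 = [63/130 -8/65 0 0; 16/65 63/65 0 0; 0 0 -1 0; 0 0 0 1]
T5·…·T1 = [63/130 -8/65 0 0; -16/65 -63/65 0 0; 0 0 -1 0; 0 0 0 1]

T = [63/130 -8/65 0 0; -16/65 -63/65 0 0; 0 0 -1 0; 0 0 0 1]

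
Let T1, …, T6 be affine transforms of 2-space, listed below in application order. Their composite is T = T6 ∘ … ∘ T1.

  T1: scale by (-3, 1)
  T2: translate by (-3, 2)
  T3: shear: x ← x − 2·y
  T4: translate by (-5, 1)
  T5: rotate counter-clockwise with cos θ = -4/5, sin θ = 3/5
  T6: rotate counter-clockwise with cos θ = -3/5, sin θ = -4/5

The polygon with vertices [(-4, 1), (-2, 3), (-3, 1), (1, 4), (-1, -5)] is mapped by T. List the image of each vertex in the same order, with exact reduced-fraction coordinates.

image vertices: (-76/25, 82/25), (-66/5, 12/5), (-148/25, 61/25), (-601/25, 7/25), (38/25, -41/25)

T1 scale by (-3, 1): (-4, 1) → (12, 1); (-2, 3) → (6, 3); (-3, 1) → (9, 1); (1, 4) → (-3, 4); (-1, -5) → (3, -5)
T2 translate by (-3, 2): (12, 1) → (9, 3); (6, 3) → (3, 5); (9, 1) → (6, 3); (-3, 4) → (-6, 6); (3, -5) → (0, -3)
T3 shear: x ← x − 2·y: (9, 3) → (3, 3); (3, 5) → (-7, 5); (6, 3) → (0, 3); (-6, 6) → (-18, 6); (0, -3) → (6, -3)
T4 translate by (-5, 1): (3, 3) → (-2, 4); (-7, 5) → (-12, 6); (0, 3) → (-5, 4); (-18, 6) → (-23, 7); (6, -3) → (1, -2)
T5 rotate counter-clockwise with cos θ = -4/5, sin θ = 3/5: (-2, 4) → (-4/5, -22/5); (-12, 6) → (6, -12); (-5, 4) → (8/5, -31/5); (-23, 7) → (71/5, -97/5); (1, -2) → (2/5, 11/5)
T6 rotate counter-clockwise with cos θ = -3/5, sin θ = -4/5: (-4/5, -22/5) → (-76/25, 82/25); (6, -12) → (-66/5, 12/5); (8/5, -31/5) → (-148/25, 61/25); (71/5, -97/5) → (-601/25, 7/25); (2/5, 11/5) → (38/25, -41/25)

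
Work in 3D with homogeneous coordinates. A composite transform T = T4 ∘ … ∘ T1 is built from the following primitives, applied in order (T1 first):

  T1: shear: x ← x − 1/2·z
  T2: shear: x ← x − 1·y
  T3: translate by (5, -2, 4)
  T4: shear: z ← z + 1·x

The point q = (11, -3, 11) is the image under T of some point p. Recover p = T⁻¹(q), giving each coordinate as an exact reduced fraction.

p = (3, -1, -4)

T1 = [1 0 -1/2 0; 0 1 0 0; 0 0 1 0; 0 0 0 1]
T2·T1 = [1 -1 -1/2 0; 0 1 0 0; 0 0 1 0; 0 0 0 1]
T3·…·T1 = [1 -1 -1/2 5; 0 1 0 -2; 0 0 1 4; 0 0 0 1]
T4·…·T1 = [1 -1 -1/2 5; 0 1 0 -2; 1 -1 1/2 9; 0 0 0 1]
det M = 1; M⁻¹ = [1/2 1 1/2 -5; 0 1 0 2; -1 0 1 -4; 0 0 0 1]
M⁻¹ · (11, -3, 11)ᵀ = (3, -1, -4)ᵀ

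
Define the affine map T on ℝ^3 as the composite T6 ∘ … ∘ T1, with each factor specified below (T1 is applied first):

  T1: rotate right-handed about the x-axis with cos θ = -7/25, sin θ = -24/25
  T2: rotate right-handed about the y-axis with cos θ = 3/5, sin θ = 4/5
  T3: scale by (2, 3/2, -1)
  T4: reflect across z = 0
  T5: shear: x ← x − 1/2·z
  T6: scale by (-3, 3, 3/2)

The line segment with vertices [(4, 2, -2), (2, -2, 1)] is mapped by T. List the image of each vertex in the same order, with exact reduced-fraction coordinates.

image vertices: (-1737/125, -279/25, -753/125), (-3999/250, 171/25, -231/250)

T1 rotate right-handed about the x-axis with cos θ = -7/25, sin θ = -24/25: (4, 2, -2) → (4, -62/25, -34/25); (2, -2, 1) → (2, 38/25, 41/25)
T2 rotate right-handed about the y-axis with cos θ = 3/5, sin θ = 4/5: (4, -62/25, -34/25) → (164/125, -62/25, -502/125); (2, 38/25, 41/25) → (314/125, 38/25, -77/125)
T3 scale by (2, 3/2, -1): (164/125, -62/25, -502/125) → (328/125, -93/25, 502/125); (314/125, 38/25, -77/125) → (628/125, 57/25, 77/125)
T4 reflect across z = 0: (328/125, -93/25, 502/125) → (328/125, -93/25, -502/125); (628/125, 57/25, 77/125) → (628/125, 57/25, -77/125)
T5 shear: x ← x − 1/2·z: (328/125, -93/25, -502/125) → (579/125, -93/25, -502/125); (628/125, 57/25, -77/125) → (1333/250, 57/25, -77/125)
T6 scale by (-3, 3, 3/2): (579/125, -93/25, -502/125) → (-1737/125, -279/25, -753/125); (1333/250, 57/25, -77/125) → (-3999/250, 171/25, -231/250)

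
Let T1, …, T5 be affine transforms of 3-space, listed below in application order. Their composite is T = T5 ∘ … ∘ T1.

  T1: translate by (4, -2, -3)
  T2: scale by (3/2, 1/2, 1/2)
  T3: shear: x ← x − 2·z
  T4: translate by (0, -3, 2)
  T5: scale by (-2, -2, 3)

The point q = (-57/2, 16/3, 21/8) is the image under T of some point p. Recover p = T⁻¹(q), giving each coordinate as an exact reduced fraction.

T1 = [1 0 0 4; 0 1 0 -2; 0 0 1 -3; 0 0 0 1]
T2·T1 = [3/2 0 0 6; 0 1/2 0 -1; 0 0 1/2 -3/2; 0 0 0 1]
T3·…·T1 = [3/2 0 -1 9; 0 1/2 0 -1; 0 0 1/2 -3/2; 0 0 0 1]
T4·…·T1 = [3/2 0 -1 9; 0 1/2 0 -4; 0 0 1/2 1/2; 0 0 0 1]
T5·…·T1 = [-3 0 2 -18; 0 -1 0 8; 0 0 3/2 3/2; 0 0 0 1]
det M = 9/2; M⁻¹ = [-1/3 0 4/9 -20/3; 0 -1 0 8; 0 0 2/3 -1; 0 0 0 1]
M⁻¹ · (-57/2, 16/3, 21/8)ᵀ = (4, 8/3, 3/4)ᵀ

p = (4, 8/3, 3/4)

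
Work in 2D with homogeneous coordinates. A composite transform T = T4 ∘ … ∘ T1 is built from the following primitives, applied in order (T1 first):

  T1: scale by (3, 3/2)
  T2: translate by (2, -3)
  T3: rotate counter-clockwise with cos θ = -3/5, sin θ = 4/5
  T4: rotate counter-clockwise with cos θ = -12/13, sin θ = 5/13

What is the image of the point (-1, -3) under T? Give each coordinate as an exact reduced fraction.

T1 scale by (3, 3/2): (-1, -3) → (-3, -9/2)
T2 translate by (2, -3): (-3, -9/2) → (-1, -15/2)
T3 rotate counter-clockwise with cos θ = -3/5, sin θ = 4/5: (-1, -15/2) → (33/5, 37/10)
T4 rotate counter-clockwise with cos θ = -12/13, sin θ = 5/13: (33/5, 37/10) → (-977/130, -57/65)

T(p) = (-977/130, -57/65)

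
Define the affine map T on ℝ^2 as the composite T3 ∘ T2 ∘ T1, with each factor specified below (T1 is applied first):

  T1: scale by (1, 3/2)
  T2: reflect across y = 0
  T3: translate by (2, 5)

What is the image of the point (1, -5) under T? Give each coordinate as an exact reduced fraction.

T(p) = (3, 25/2)

T1 scale by (1, 3/2): (1, -5) → (1, -15/2)
T2 reflect across y = 0: (1, -15/2) → (1, 15/2)
T3 translate by (2, 5): (1, 15/2) → (3, 25/2)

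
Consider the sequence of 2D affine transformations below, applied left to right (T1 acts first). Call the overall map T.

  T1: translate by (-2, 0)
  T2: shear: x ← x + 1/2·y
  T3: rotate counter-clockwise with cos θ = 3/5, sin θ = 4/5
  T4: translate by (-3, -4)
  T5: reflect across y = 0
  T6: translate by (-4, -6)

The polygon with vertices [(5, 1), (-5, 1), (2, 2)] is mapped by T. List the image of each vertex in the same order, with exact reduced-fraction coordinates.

T1 translate by (-2, 0): (5, 1) → (3, 1); (-5, 1) → (-7, 1); (2, 2) → (0, 2)
T2 shear: x ← x + 1/2·y: (3, 1) → (7/2, 1); (-7, 1) → (-13/2, 1); (0, 2) → (1, 2)
T3 rotate counter-clockwise with cos θ = 3/5, sin θ = 4/5: (7/2, 1) → (13/10, 17/5); (-13/2, 1) → (-47/10, -23/5); (1, 2) → (-1, 2)
T4 translate by (-3, -4): (13/10, 17/5) → (-17/10, -3/5); (-47/10, -23/5) → (-77/10, -43/5); (-1, 2) → (-4, -2)
T5 reflect across y = 0: (-17/10, -3/5) → (-17/10, 3/5); (-77/10, -43/5) → (-77/10, 43/5); (-4, -2) → (-4, 2)
T6 translate by (-4, -6): (-17/10, 3/5) → (-57/10, -27/5); (-77/10, 43/5) → (-117/10, 13/5); (-4, 2) → (-8, -4)

image vertices: (-57/10, -27/5), (-117/10, 13/5), (-8, -4)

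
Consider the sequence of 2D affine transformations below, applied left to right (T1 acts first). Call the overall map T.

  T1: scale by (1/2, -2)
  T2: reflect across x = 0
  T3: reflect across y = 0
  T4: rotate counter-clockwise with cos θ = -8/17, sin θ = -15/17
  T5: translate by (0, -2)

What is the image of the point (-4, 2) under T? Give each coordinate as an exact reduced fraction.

T(p) = (44/17, -96/17)

T1 scale by (1/2, -2): (-4, 2) → (-2, -4)
T2 reflect across x = 0: (-2, -4) → (2, -4)
T3 reflect across y = 0: (2, -4) → (2, 4)
T4 rotate counter-clockwise with cos θ = -8/17, sin θ = -15/17: (2, 4) → (44/17, -62/17)
T5 translate by (0, -2): (44/17, -62/17) → (44/17, -96/17)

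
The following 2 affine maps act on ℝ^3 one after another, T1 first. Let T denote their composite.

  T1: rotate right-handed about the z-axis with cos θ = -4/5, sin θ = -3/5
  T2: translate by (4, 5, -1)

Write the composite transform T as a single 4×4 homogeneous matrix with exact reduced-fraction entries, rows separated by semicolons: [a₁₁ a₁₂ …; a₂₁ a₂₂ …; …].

T = [-4/5 3/5 0 4; -3/5 -4/5 0 5; 0 0 1 -1; 0 0 0 1]

T1 = [-4/5 3/5 0 0; -3/5 -4/5 0 0; 0 0 1 0; 0 0 0 1]
T2·T1 = [-4/5 3/5 0 4; -3/5 -4/5 0 5; 0 0 1 -1; 0 0 0 1]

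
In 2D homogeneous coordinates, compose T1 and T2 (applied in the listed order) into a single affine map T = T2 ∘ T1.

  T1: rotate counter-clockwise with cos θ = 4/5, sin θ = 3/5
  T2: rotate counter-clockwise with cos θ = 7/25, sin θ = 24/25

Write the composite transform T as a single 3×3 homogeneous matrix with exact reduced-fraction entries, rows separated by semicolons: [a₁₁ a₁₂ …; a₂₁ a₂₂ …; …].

T = [-44/125 -117/125 0; 117/125 -44/125 0; 0 0 1]

T1 = [4/5 -3/5 0; 3/5 4/5 0; 0 0 1]
T2·T1 = [-44/125 -117/125 0; 117/125 -44/125 0; 0 0 1]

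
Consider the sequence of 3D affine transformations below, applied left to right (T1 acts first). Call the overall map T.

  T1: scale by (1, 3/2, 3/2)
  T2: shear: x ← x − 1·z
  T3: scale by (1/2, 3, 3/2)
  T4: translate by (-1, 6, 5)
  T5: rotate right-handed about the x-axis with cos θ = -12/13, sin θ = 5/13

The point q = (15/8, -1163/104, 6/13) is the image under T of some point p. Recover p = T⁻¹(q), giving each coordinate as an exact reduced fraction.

p = (5, 1, -1/2)

T1 = [1 0 0 0; 0 3/2 0 0; 0 0 3/2 0; 0 0 0 1]
T2·T1 = [1 0 -3/2 0; 0 3/2 0 0; 0 0 3/2 0; 0 0 0 1]
T3·…·T1 = [1/2 0 -3/4 0; 0 9/2 0 0; 0 0 9/4 0; 0 0 0 1]
T4·…·T1 = [1/2 0 -3/4 -1; 0 9/2 0 6; 0 0 9/4 5; 0 0 0 1]
T5·…·T1 = [1/2 0 -3/4 -1; 0 -54/13 -45/52 -97/13; 0 45/26 -27/13 -30/13; 0 0 0 1]
det M = 81/16; M⁻¹ = [2 -10/39 -8/13 -4/3; 0 -8/39 10/117 -4/3; 0 -20/117 -16/39 -20/9; 0 0 0 1]
M⁻¹ · (15/8, -1163/104, 6/13)ᵀ = (5, 1, -1/2)ᵀ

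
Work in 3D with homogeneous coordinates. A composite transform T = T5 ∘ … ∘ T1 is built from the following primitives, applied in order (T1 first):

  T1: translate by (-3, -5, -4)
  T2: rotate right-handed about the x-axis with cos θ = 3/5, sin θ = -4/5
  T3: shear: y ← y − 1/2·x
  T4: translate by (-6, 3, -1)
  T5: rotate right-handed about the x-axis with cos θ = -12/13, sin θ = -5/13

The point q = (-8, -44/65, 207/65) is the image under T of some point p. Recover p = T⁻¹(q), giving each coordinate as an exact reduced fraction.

T1 = [1 0 0 -3; 0 1 0 -5; 0 0 1 -4; 0 0 0 1]
T2·T1 = [1 0 0 -3; 0 3/5 4/5 -31/5; 0 -4/5 3/5 8/5; 0 0 0 1]
T3·…·T1 = [1 0 0 -3; -1/2 3/5 4/5 -47/10; 0 -4/5 3/5 8/5; 0 0 0 1]
T4·…·T1 = [1 0 0 -9; -1/2 3/5 4/5 -17/10; 0 -4/5 3/5 3/5; 0 0 0 1]
T5·…·T1 = [1 0 0 -9; 6/13 -56/65 -33/65 9/5; 5/26 33/65 -56/65 1/10; 0 0 0 1]
det M = 1; M⁻¹ = [1 0 0 9; 3/10 -56/65 33/65 21/5; 2/5 -33/65 -56/65 23/5; 0 0 0 1]
M⁻¹ · (-8, -44/65, 207/65)ᵀ = (1, 4, -1)ᵀ

p = (1, 4, -1)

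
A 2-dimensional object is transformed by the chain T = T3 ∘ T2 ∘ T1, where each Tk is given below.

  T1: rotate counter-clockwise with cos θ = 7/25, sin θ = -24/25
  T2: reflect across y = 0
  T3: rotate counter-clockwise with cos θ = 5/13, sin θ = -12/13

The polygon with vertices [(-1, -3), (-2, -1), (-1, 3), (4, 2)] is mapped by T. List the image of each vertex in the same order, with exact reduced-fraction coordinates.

T1 rotate counter-clockwise with cos θ = 7/25, sin θ = -24/25: (-1, -3) → (-79/25, 3/25); (-2, -1) → (-38/25, 41/25); (-1, 3) → (13/5, 9/5); (4, 2) → (76/25, -82/25)
T2 reflect across y = 0: (-79/25, 3/25) → (-79/25, -3/25); (-38/25, 41/25) → (-38/25, -41/25); (13/5, 9/5) → (13/5, -9/5); (76/25, -82/25) → (76/25, 82/25)
T3 rotate counter-clockwise with cos θ = 5/13, sin θ = -12/13: (-79/25, -3/25) → (-431/325, 933/325); (-38/25, -41/25) → (-682/325, 251/325); (13/5, -9/5) → (-43/65, -201/65); (76/25, 82/25) → (1364/325, -502/325)

image vertices: (-431/325, 933/325), (-682/325, 251/325), (-43/65, -201/65), (1364/325, -502/325)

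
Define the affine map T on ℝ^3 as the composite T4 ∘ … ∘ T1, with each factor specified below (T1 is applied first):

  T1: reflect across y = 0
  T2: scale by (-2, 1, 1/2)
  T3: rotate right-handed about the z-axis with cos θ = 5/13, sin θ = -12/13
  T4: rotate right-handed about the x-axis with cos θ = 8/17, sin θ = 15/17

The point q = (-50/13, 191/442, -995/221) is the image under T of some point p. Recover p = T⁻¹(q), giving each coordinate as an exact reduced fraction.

T1 = [1 0 0 0; 0 -1 0 0; 0 0 1 0; 0 0 0 1]
T2·T1 = [-2 0 0 0; 0 -1 0 0; 0 0 1/2 0; 0 0 0 1]
T3·…·T1 = [-10/13 -12/13 0 0; 24/13 -5/13 0 0; 0 0 1/2 0; 0 0 0 1]
T4·…·T1 = [-10/13 -12/13 0 0; 192/221 -40/221 -15/34 0; 360/221 -75/221 4/17 0; 0 0 0 1]
det M = 1; M⁻¹ = [-5/26 48/221 90/221 0; -12/13 -40/221 -75/221 0; 0 -30/17 16/17 0; 0 0 0 1]
M⁻¹ · (-50/13, 191/442, -995/221)ᵀ = (-1, 5, -5)ᵀ

p = (-1, 5, -5)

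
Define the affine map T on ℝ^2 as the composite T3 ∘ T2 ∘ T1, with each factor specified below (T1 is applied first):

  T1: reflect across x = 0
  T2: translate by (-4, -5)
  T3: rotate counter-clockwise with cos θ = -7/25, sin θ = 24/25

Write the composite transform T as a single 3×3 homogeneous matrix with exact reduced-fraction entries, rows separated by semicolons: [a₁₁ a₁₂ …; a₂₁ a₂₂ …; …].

T = [7/25 -24/25 148/25; -24/25 -7/25 -61/25; 0 0 1]

T1 = [-1 0 0; 0 1 0; 0 0 1]
T2·T1 = [-1 0 -4; 0 1 -5; 0 0 1]
T3·…·T1 = [7/25 -24/25 148/25; -24/25 -7/25 -61/25; 0 0 1]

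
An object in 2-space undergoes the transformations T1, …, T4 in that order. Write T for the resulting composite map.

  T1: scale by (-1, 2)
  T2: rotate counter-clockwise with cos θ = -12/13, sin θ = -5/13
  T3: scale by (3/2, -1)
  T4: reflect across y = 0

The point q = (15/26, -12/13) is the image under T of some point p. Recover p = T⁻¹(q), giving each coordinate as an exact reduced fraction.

T1 = [-1 0 0; 0 2 0; 0 0 1]
T2·T1 = [12/13 10/13 0; 5/13 -24/13 0; 0 0 1]
T3·…·T1 = [18/13 15/13 0; -5/13 24/13 0; 0 0 1]
T4·…·T1 = [18/13 15/13 0; 5/13 -24/13 0; 0 0 1]
det M = -3; M⁻¹ = [8/13 5/13 0; 5/39 -6/13 0; 0 0 1]
M⁻¹ · (15/26, -12/13)ᵀ = (0, 1/2)ᵀ

p = (0, 1/2)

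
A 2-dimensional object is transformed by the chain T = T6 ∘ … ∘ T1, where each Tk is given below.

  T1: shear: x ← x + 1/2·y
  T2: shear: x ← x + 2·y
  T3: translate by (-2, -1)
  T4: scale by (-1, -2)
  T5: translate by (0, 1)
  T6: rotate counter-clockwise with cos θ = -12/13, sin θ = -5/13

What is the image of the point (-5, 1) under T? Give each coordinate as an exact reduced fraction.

T(p) = (-49/13, -69/26)

T1 shear: x ← x + 1/2·y: (-5, 1) → (-9/2, 1)
T2 shear: x ← x + 2·y: (-9/2, 1) → (-5/2, 1)
T3 translate by (-2, -1): (-5/2, 1) → (-9/2, 0)
T4 scale by (-1, -2): (-9/2, 0) → (9/2, 0)
T5 translate by (0, 1): (9/2, 0) → (9/2, 1)
T6 rotate counter-clockwise with cos θ = -12/13, sin θ = -5/13: (9/2, 1) → (-49/13, -69/26)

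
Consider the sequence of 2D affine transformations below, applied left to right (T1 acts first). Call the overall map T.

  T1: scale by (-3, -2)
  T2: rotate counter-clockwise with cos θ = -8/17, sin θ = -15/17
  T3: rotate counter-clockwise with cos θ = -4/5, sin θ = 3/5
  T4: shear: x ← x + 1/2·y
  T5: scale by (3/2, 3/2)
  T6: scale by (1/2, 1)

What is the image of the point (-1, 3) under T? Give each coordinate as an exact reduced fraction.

T(p) = (81/34, -531/85)

T1 scale by (-3, -2): (-1, 3) → (3, -6)
T2 rotate counter-clockwise with cos θ = -8/17, sin θ = -15/17: (3, -6) → (-114/17, 3/17)
T3 rotate counter-clockwise with cos θ = -4/5, sin θ = 3/5: (-114/17, 3/17) → (447/85, -354/85)
T4 shear: x ← x + 1/2·y: (447/85, -354/85) → (54/17, -354/85)
T5 scale by (3/2, 3/2): (54/17, -354/85) → (81/17, -531/85)
T6 scale by (1/2, 1): (81/17, -531/85) → (81/34, -531/85)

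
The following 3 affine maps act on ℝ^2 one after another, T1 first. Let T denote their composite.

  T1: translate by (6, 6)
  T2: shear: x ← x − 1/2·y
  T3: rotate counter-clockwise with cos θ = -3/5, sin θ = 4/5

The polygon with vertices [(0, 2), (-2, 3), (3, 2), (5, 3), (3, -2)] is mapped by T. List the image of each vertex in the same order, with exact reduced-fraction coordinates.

image vertices: (-38/5, -16/5), (-69/10, -29/5), (-47/5, -4/5), (-111/10, -1/5), (-37/5, 16/5)

T1 translate by (6, 6): (0, 2) → (6, 8); (-2, 3) → (4, 9); (3, 2) → (9, 8); (5, 3) → (11, 9); (3, -2) → (9, 4)
T2 shear: x ← x − 1/2·y: (6, 8) → (2, 8); (4, 9) → (-1/2, 9); (9, 8) → (5, 8); (11, 9) → (13/2, 9); (9, 4) → (7, 4)
T3 rotate counter-clockwise with cos θ = -3/5, sin θ = 4/5: (2, 8) → (-38/5, -16/5); (-1/2, 9) → (-69/10, -29/5); (5, 8) → (-47/5, -4/5); (13/2, 9) → (-111/10, -1/5); (7, 4) → (-37/5, 16/5)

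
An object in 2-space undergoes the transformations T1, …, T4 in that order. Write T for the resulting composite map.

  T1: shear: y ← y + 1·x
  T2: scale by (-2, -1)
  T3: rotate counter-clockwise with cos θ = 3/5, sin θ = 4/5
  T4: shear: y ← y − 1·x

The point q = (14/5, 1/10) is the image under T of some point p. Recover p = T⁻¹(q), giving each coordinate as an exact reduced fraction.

T1 = [1 0 0; 1 1 0; 0 0 1]
T2·T1 = [-2 0 0; -1 -1 0; 0 0 1]
T3·…·T1 = [-2/5 4/5 0; -11/5 -3/5 0; 0 0 1]
T4·…·T1 = [-2/5 4/5 0; -9/5 -7/5 0; 0 0 1]
det M = 2; M⁻¹ = [-7/10 -2/5 0; 9/10 -1/5 0; 0 0 1]
M⁻¹ · (14/5, 1/10)ᵀ = (-2, 5/2)ᵀ

p = (-2, 5/2)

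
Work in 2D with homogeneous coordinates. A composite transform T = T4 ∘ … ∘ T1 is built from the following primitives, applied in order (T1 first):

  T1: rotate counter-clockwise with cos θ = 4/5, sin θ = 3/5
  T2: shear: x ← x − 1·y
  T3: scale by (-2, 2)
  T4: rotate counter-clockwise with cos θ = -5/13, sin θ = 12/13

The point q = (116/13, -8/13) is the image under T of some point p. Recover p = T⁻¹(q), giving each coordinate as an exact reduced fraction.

p = (-4, -2)

T1 = [4/5 -3/5 0; 3/5 4/5 0; 0 0 1]
T2·T1 = [1/5 -7/5 0; 3/5 4/5 0; 0 0 1]
T3·…·T1 = [-2/5 14/5 0; 6/5 8/5 0; 0 0 1]
T4·…·T1 = [-62/65 -166/65 0; -54/65 128/65 0; 0 0 1]
det M = -4; M⁻¹ = [-32/65 -83/130 0; -27/130 31/130 0; 0 0 1]
M⁻¹ · (116/13, -8/13)ᵀ = (-4, -2)ᵀ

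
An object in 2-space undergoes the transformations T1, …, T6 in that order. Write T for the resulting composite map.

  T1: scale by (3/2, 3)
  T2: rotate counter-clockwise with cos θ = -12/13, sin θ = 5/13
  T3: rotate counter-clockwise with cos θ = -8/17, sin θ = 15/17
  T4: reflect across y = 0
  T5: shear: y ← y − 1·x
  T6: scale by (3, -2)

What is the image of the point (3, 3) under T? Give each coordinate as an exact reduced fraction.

T(p) = (12447/442, 2547/221)

T1 scale by (3/2, 3): (3, 3) → (9/2, 9)
T2 rotate counter-clockwise with cos θ = -12/13, sin θ = 5/13: (9/2, 9) → (-99/13, -171/26)
T3 rotate counter-clockwise with cos θ = -8/17, sin θ = 15/17: (-99/13, -171/26) → (4149/442, -801/221)
T4 reflect across y = 0: (4149/442, -801/221) → (4149/442, 801/221)
T5 shear: y ← y − 1·x: (4149/442, 801/221) → (4149/442, -2547/442)
T6 scale by (3, -2): (4149/442, -2547/442) → (12447/442, 2547/221)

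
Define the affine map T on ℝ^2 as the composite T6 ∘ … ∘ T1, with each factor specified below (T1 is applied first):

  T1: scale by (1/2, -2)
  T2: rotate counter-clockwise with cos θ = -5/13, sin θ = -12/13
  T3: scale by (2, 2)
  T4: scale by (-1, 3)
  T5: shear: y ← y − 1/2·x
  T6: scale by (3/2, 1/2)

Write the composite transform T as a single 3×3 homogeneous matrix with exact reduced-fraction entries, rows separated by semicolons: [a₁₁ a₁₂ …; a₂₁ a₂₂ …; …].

T1 = [1/2 0 0; 0 -2 0; 0 0 1]
T2·T1 = [-5/26 -24/13 0; -6/13 10/13 0; 0 0 1]
T3·…·T1 = [-5/13 -48/13 0; -12/13 20/13 0; 0 0 1]
T4·…·T1 = [5/13 48/13 0; -36/13 60/13 0; 0 0 1]
T5·…·T1 = [5/13 48/13 0; -77/26 36/13 0; 0 0 1]
T6·…·T1 = [15/26 72/13 0; -77/52 18/13 0; 0 0 1]

T = [15/26 72/13 0; -77/52 18/13 0; 0 0 1]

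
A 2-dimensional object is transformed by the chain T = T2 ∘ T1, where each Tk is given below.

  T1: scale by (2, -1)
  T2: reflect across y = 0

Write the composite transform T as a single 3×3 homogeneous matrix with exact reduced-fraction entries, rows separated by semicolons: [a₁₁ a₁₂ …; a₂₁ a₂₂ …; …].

T1 = [2 0 0; 0 -1 0; 0 0 1]
T2·T1 = [2 0 0; 0 1 0; 0 0 1]

T = [2 0 0; 0 1 0; 0 0 1]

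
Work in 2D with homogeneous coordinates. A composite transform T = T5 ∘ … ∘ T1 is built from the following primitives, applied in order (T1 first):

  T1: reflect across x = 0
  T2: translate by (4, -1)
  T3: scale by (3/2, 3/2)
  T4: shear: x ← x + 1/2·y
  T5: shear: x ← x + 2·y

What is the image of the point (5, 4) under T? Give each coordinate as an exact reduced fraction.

T1 reflect across x = 0: (5, 4) → (-5, 4)
T2 translate by (4, -1): (-5, 4) → (-1, 3)
T3 scale by (3/2, 3/2): (-1, 3) → (-3/2, 9/2)
T4 shear: x ← x + 1/2·y: (-3/2, 9/2) → (3/4, 9/2)
T5 shear: x ← x + 2·y: (3/4, 9/2) → (39/4, 9/2)

T(p) = (39/4, 9/2)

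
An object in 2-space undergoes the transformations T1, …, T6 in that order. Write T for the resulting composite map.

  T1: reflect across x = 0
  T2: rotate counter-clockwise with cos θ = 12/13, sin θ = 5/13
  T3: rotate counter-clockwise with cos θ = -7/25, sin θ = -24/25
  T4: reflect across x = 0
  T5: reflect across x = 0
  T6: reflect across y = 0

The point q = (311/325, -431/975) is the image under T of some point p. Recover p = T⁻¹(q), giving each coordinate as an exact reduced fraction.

T1 = [-1 0 0; 0 1 0; 0 0 1]
T2·T1 = [-12/13 -5/13 0; -5/13 12/13 0; 0 0 1]
T3·…·T1 = [-36/325 323/325 0; 323/325 36/325 0; 0 0 1]
T4·…·T1 = [36/325 -323/325 0; 323/325 36/325 0; 0 0 1]
T5·…·T1 = [-36/325 323/325 0; 323/325 36/325 0; 0 0 1]
T6·…·T1 = [-36/325 323/325 0; -323/325 -36/325 0; 0 0 1]
det M = 1; M⁻¹ = [-36/325 -323/325 0; 323/325 -36/325 0; 0 0 1]
M⁻¹ · (311/325, -431/975)ᵀ = (1/3, 1)ᵀ

p = (1/3, 1)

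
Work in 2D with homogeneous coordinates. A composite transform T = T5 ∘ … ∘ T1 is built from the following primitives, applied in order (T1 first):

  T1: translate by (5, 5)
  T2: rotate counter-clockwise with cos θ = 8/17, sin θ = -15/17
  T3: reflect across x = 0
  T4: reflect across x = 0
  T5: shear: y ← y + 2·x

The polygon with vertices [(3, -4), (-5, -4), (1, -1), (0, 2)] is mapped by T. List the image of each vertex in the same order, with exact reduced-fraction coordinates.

T1 translate by (5, 5): (3, -4) → (8, 1); (-5, -4) → (0, 1); (1, -1) → (6, 4); (0, 2) → (5, 7)
T2 rotate counter-clockwise with cos θ = 8/17, sin θ = -15/17: (8, 1) → (79/17, -112/17); (0, 1) → (15/17, 8/17); (6, 4) → (108/17, -58/17); (5, 7) → (145/17, -19/17)
T3 reflect across x = 0: (79/17, -112/17) → (-79/17, -112/17); (15/17, 8/17) → (-15/17, 8/17); (108/17, -58/17) → (-108/17, -58/17); (145/17, -19/17) → (-145/17, -19/17)
T4 reflect across x = 0: (-79/17, -112/17) → (79/17, -112/17); (-15/17, 8/17) → (15/17, 8/17); (-108/17, -58/17) → (108/17, -58/17); (-145/17, -19/17) → (145/17, -19/17)
T5 shear: y ← y + 2·x: (79/17, -112/17) → (79/17, 46/17); (15/17, 8/17) → (15/17, 38/17); (108/17, -58/17) → (108/17, 158/17); (145/17, -19/17) → (145/17, 271/17)

image vertices: (79/17, 46/17), (15/17, 38/17), (108/17, 158/17), (145/17, 271/17)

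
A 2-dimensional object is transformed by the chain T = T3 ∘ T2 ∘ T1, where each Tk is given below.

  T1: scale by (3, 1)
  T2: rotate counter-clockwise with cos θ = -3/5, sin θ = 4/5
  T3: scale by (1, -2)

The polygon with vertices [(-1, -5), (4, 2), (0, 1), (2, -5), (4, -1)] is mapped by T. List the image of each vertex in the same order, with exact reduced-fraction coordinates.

image vertices: (29/5, -6/5), (-44/5, -84/5), (-4/5, 6/5), (2/5, -78/5), (-32/5, -102/5)

T1 scale by (3, 1): (-1, -5) → (-3, -5); (4, 2) → (12, 2); (0, 1) → (0, 1); (2, -5) → (6, -5); (4, -1) → (12, -1)
T2 rotate counter-clockwise with cos θ = -3/5, sin θ = 4/5: (-3, -5) → (29/5, 3/5); (12, 2) → (-44/5, 42/5); (0, 1) → (-4/5, -3/5); (6, -5) → (2/5, 39/5); (12, -1) → (-32/5, 51/5)
T3 scale by (1, -2): (29/5, 3/5) → (29/5, -6/5); (-44/5, 42/5) → (-44/5, -84/5); (-4/5, -3/5) → (-4/5, 6/5); (2/5, 39/5) → (2/5, -78/5); (-32/5, 51/5) → (-32/5, -102/5)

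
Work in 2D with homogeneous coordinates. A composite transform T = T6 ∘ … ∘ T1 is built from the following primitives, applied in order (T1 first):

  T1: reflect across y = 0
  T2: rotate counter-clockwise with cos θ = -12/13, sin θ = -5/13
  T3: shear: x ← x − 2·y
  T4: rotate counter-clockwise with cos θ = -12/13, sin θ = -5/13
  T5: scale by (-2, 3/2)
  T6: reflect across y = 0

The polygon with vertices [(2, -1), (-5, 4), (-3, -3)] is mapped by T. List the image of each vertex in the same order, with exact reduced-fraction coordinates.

T1 reflect across y = 0: (2, -1) → (2, 1); (-5, 4) → (-5, -4); (-3, -3) → (-3, 3)
T2 rotate counter-clockwise with cos θ = -12/13, sin θ = -5/13: (2, 1) → (-19/13, -22/13); (-5, -4) → (40/13, 73/13); (-3, 3) → (51/13, -21/13)
T3 shear: x ← x − 2·y: (-19/13, -22/13) → (25/13, -22/13); (40/13, 73/13) → (-106/13, 73/13); (51/13, -21/13) → (93/13, -21/13)
T4 rotate counter-clockwise with cos θ = -12/13, sin θ = -5/13: (25/13, -22/13) → (-410/169, 139/169); (-106/13, 73/13) → (1637/169, -346/169); (93/13, -21/13) → (-1221/169, -213/169)
T5 scale by (-2, 3/2): (-410/169, 139/169) → (820/169, 417/338); (1637/169, -346/169) → (-3274/169, -519/169); (-1221/169, -213/169) → (2442/169, -639/338)
T6 reflect across y = 0: (820/169, 417/338) → (820/169, -417/338); (-3274/169, -519/169) → (-3274/169, 519/169); (2442/169, -639/338) → (2442/169, 639/338)

image vertices: (820/169, -417/338), (-3274/169, 519/169), (2442/169, 639/338)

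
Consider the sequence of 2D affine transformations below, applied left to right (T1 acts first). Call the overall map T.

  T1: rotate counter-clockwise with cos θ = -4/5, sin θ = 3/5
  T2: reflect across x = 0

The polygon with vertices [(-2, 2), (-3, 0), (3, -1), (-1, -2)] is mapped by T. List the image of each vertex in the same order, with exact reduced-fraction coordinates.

image vertices: (-2/5, -14/5), (-12/5, -9/5), (9/5, 13/5), (-2, 1)

T1 rotate counter-clockwise with cos θ = -4/5, sin θ = 3/5: (-2, 2) → (2/5, -14/5); (-3, 0) → (12/5, -9/5); (3, -1) → (-9/5, 13/5); (-1, -2) → (2, 1)
T2 reflect across x = 0: (2/5, -14/5) → (-2/5, -14/5); (12/5, -9/5) → (-12/5, -9/5); (-9/5, 13/5) → (9/5, 13/5); (2, 1) → (-2, 1)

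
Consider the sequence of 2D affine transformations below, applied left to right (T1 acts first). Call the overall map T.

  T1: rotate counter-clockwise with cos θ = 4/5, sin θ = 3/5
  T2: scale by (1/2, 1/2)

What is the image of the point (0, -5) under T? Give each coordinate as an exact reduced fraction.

T(p) = (3/2, -2)

T1 rotate counter-clockwise with cos θ = 4/5, sin θ = 3/5: (0, -5) → (3, -4)
T2 scale by (1/2, 1/2): (3, -4) → (3/2, -2)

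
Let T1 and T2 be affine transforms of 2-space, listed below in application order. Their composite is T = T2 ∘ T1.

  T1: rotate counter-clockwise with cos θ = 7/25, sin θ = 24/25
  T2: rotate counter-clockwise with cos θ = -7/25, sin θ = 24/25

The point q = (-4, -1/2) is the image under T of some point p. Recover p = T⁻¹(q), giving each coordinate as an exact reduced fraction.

p = (4, 1/2)

T1 = [7/25 -24/25 0; 24/25 7/25 0; 0 0 1]
T2·T1 = [-1 0 0; 0 -1 0; 0 0 1]
det M = 1; M⁻¹ = [-1 0 0; 0 -1 0; 0 0 1]
M⁻¹ · (-4, -1/2)ᵀ = (4, 1/2)ᵀ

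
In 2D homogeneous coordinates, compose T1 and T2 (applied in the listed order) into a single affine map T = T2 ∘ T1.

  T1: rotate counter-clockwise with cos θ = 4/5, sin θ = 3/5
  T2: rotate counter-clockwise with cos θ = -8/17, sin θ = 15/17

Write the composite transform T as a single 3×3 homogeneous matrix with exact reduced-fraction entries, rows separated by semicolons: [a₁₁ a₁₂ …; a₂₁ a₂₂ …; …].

T1 = [4/5 -3/5 0; 3/5 4/5 0; 0 0 1]
T2·T1 = [-77/85 -36/85 0; 36/85 -77/85 0; 0 0 1]

T = [-77/85 -36/85 0; 36/85 -77/85 0; 0 0 1]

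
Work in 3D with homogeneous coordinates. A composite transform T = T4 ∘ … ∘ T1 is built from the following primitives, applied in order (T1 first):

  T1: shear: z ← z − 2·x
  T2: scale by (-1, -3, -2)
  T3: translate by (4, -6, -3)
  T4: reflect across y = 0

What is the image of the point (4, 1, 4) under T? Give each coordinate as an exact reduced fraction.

T(p) = (0, 9, 5)

T1 shear: z ← z − 2·x: (4, 1, 4) → (4, 1, -4)
T2 scale by (-1, -3, -2): (4, 1, -4) → (-4, -3, 8)
T3 translate by (4, -6, -3): (-4, -3, 8) → (0, -9, 5)
T4 reflect across y = 0: (0, -9, 5) → (0, 9, 5)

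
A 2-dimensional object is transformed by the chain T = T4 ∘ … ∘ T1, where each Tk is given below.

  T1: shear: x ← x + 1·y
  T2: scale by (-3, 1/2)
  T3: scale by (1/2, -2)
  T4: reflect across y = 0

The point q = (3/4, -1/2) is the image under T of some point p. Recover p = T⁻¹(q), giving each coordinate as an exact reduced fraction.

T1 = [1 1 0; 0 1 0; 0 0 1]
T2·T1 = [-3 -3 0; 0 1/2 0; 0 0 1]
T3·…·T1 = [-3/2 -3/2 0; 0 -1 0; 0 0 1]
T4·…·T1 = [-3/2 -3/2 0; 0 1 0; 0 0 1]
det M = -3/2; M⁻¹ = [-2/3 -1 0; 0 1 0; 0 0 1]
M⁻¹ · (3/4, -1/2)ᵀ = (0, -1/2)ᵀ

p = (0, -1/2)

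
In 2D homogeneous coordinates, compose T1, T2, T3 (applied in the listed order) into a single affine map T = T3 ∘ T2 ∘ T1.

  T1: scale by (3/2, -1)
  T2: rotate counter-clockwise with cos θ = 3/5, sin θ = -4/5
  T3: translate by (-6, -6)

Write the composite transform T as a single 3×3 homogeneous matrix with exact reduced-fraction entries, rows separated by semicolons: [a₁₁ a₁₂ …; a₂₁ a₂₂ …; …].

T = [9/10 -4/5 -6; -6/5 -3/5 -6; 0 0 1]

T1 = [3/2 0 0; 0 -1 0; 0 0 1]
T2·T1 = [9/10 -4/5 0; -6/5 -3/5 0; 0 0 1]
T3·…·T1 = [9/10 -4/5 -6; -6/5 -3/5 -6; 0 0 1]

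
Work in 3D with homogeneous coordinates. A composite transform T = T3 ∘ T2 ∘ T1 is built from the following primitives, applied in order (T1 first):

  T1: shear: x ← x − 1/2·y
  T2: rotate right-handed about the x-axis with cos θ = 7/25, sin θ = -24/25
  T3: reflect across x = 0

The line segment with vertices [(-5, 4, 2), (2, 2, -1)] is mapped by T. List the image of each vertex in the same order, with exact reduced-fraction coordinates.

T1 shear: x ← x − 1/2·y: (-5, 4, 2) → (-7, 4, 2); (2, 2, -1) → (1, 2, -1)
T2 rotate right-handed about the x-axis with cos θ = 7/25, sin θ = -24/25: (-7, 4, 2) → (-7, 76/25, -82/25); (1, 2, -1) → (1, -2/5, -11/5)
T3 reflect across x = 0: (-7, 76/25, -82/25) → (7, 76/25, -82/25); (1, -2/5, -11/5) → (-1, -2/5, -11/5)

image vertices: (7, 76/25, -82/25), (-1, -2/5, -11/5)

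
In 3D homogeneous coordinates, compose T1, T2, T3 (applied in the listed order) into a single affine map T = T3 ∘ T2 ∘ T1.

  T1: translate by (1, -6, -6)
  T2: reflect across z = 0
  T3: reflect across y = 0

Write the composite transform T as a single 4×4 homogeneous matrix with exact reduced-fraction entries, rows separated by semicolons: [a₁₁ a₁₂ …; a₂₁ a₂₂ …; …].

T1 = [1 0 0 1; 0 1 0 -6; 0 0 1 -6; 0 0 0 1]
T2·T1 = [1 0 0 1; 0 1 0 -6; 0 0 -1 6; 0 0 0 1]
T3·…·T1 = [1 0 0 1; 0 -1 0 6; 0 0 -1 6; 0 0 0 1]

T = [1 0 0 1; 0 -1 0 6; 0 0 -1 6; 0 0 0 1]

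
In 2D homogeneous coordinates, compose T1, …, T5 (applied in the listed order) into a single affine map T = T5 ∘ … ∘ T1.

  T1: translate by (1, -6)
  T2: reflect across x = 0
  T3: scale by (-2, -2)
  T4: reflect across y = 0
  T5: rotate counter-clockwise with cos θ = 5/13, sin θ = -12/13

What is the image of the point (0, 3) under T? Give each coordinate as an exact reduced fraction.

T1 translate by (1, -6): (0, 3) → (1, -3)
T2 reflect across x = 0: (1, -3) → (-1, -3)
T3 scale by (-2, -2): (-1, -3) → (2, 6)
T4 reflect across y = 0: (2, 6) → (2, -6)
T5 rotate counter-clockwise with cos θ = 5/13, sin θ = -12/13: (2, -6) → (-62/13, -54/13)

T(p) = (-62/13, -54/13)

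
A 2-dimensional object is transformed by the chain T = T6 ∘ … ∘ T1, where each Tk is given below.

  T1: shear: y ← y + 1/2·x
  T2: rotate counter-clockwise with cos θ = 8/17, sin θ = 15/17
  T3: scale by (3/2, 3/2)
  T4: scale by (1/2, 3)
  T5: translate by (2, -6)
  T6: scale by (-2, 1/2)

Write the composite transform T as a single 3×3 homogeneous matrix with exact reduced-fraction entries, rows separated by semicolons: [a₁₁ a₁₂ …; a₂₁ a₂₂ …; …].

T = [-3/68 45/34 -4; 171/68 18/17 -3; 0 0 1]

T1 = [1 0 0; 1/2 1 0; 0 0 1]
T2·T1 = [1/34 -15/17 0; 19/17 8/17 0; 0 0 1]
T3·…·T1 = [3/68 -45/34 0; 57/34 12/17 0; 0 0 1]
T4·…·T1 = [3/136 -45/68 0; 171/34 36/17 0; 0 0 1]
T5·…·T1 = [3/136 -45/68 2; 171/34 36/17 -6; 0 0 1]
T6·…·T1 = [-3/68 45/34 -4; 171/68 18/17 -3; 0 0 1]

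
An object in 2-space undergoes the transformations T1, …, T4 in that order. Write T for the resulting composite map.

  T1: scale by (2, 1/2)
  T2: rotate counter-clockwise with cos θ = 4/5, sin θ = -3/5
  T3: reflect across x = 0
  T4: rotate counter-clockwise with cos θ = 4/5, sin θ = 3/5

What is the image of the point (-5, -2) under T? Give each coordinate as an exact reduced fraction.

T1 scale by (2, 1/2): (-5, -2) → (-10, -1)
T2 rotate counter-clockwise with cos θ = 4/5, sin θ = -3/5: (-10, -1) → (-43/5, 26/5)
T3 reflect across x = 0: (-43/5, 26/5) → (43/5, 26/5)
T4 rotate counter-clockwise with cos θ = 4/5, sin θ = 3/5: (43/5, 26/5) → (94/25, 233/25)

T(p) = (94/25, 233/25)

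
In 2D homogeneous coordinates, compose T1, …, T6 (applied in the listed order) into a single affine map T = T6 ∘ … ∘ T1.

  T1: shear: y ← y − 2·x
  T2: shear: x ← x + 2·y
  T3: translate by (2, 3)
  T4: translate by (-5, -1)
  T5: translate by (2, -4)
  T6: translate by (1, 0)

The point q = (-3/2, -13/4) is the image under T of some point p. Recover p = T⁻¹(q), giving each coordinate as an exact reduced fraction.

T1 = [1 0 0; -2 1 0; 0 0 1]
T2·T1 = [-3 2 0; -2 1 0; 0 0 1]
T3·…·T1 = [-3 2 2; -2 1 3; 0 0 1]
T4·…·T1 = [-3 2 -3; -2 1 2; 0 0 1]
T5·…·T1 = [-3 2 -1; -2 1 -2; 0 0 1]
T6·…·T1 = [-3 2 0; -2 1 -2; 0 0 1]
det M = 1; M⁻¹ = [1 -2 -4; 2 -3 -6; 0 0 1]
M⁻¹ · (-3/2, -13/4)ᵀ = (1, 3/4)ᵀ

p = (1, 3/4)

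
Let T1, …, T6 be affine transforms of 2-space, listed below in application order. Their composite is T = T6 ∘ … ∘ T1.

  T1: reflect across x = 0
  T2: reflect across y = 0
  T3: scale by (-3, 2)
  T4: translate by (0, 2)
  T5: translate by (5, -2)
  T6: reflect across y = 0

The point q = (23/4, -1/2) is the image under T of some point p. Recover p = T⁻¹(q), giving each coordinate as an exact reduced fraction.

T1 = [-1 0 0; 0 1 0; 0 0 1]
T2·T1 = [-1 0 0; 0 -1 0; 0 0 1]
T3·…·T1 = [3 0 0; 0 -2 0; 0 0 1]
T4·…·T1 = [3 0 0; 0 -2 2; 0 0 1]
T5·…·T1 = [3 0 5; 0 -2 0; 0 0 1]
T6·…·T1 = [3 0 5; 0 2 0; 0 0 1]
det M = 6; M⁻¹ = [1/3 0 -5/3; 0 1/2 0; 0 0 1]
M⁻¹ · (23/4, -1/2)ᵀ = (1/4, -1/4)ᵀ

p = (1/4, -1/4)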